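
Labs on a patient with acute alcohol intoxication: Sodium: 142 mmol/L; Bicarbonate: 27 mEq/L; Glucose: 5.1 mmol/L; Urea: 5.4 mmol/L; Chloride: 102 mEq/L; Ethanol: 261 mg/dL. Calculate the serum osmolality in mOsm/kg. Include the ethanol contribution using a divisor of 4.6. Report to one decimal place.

351.2 mOsm/kg

Calculated osmolality = 2·Na + glucose + urea + ethanol/4.6
= 2·142 + 5.1 + 5.4 + 261/4.6
= 284 + 5.10 + 5.40 + 56.74
= 351.24 mOsm/kg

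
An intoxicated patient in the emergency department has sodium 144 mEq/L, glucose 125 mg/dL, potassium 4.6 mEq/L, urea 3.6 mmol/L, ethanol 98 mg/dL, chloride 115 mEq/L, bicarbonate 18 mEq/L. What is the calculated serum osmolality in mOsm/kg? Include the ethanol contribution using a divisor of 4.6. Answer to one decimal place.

Calculated osmolality = 2·Na + glucose/18 + urea + ethanol/4.6
= 2·144 + 125/18 + 3.6 + 98/4.6
= 288 + 6.94 + 3.60 + 21.30
= 319.84 mOsm/kg

319.8 mOsm/kg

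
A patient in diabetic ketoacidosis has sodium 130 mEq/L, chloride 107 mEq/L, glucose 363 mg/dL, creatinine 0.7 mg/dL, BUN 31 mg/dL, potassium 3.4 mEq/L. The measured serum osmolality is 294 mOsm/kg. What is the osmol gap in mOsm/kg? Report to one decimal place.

2.8 mOsm/kg

Calculated osmolality = 2·Na + glucose/18 + BUN/2.8
= 2·130 + 363/18 + 31/2.8
= 260 + 20.17 + 11.07
= 291.24 mOsm/kg ≈ 291.2 mOsm/kg
Osmolar gap = measured − calculated = 294 − 291.2 = 2.8 mOsm/kg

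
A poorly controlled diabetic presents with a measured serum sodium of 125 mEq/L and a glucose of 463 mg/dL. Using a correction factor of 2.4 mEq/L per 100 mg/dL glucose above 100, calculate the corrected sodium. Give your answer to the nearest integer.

Corrected Na = measured Na + 2.4 · (glucose − 100)/100
= 125 + 2.4 · (463 − 100)/100
= 125 + 8.7
= 133.7 mEq/L

134 mEq/L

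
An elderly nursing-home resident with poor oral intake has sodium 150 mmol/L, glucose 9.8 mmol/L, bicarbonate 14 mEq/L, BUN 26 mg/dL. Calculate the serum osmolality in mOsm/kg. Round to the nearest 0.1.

319.1 mOsm/kg

Calculated osmolality = 2·Na + glucose + BUN/2.8
= 2·150 + 9.8 + 26/2.8
= 300 + 9.80 + 9.29
= 319.09 mOsm/kg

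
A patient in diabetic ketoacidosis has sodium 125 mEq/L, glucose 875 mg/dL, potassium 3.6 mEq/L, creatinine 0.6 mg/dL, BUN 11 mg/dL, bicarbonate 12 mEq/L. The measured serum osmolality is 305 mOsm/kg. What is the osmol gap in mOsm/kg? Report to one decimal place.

2.5 mOsm/kg

Calculated osmolality = 2·Na + glucose/18 + BUN/2.8
= 2·125 + 875/18 + 11/2.8
= 250 + 48.61 + 3.93
= 302.54 mOsm/kg ≈ 302.5 mOsm/kg
Osmolar gap = measured − calculated = 305 − 302.5 = 2.5 mOsm/kg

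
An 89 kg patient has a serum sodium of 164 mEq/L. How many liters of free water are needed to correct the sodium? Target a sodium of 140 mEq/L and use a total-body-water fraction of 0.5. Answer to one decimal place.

TBW = 0.5 · 89 = 44.5 L
Free water deficit = TBW · (Na/140 − 1)
= 44.5 · (164/140 − 1)
= 44.5 · 0.1714
= 7.63 L

7.6 L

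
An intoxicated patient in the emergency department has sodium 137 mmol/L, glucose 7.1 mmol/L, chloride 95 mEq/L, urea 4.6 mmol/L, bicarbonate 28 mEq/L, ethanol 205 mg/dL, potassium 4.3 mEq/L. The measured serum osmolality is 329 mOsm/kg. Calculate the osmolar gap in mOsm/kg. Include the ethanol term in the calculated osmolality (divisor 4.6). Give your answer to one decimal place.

Calculated osmolality = 2·Na + glucose + urea + ethanol/4.6
= 2·137 + 7.1 + 4.6 + 205/4.6
= 274 + 7.10 + 4.60 + 44.57
= 330.27 mOsm/kg ≈ 330.3 mOsm/kg
Osmolar gap = measured − calculated = 329 − 330.3 = -1.3 mOsm/kg

-1.3 mOsm/kg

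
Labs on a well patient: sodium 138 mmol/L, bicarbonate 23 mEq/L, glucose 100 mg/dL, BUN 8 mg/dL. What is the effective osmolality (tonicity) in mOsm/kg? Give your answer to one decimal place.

Effective osmolality excludes urea (freely permeant across cell membranes):
2·Na + glucose/18
= 2·138 + 100/18
= 276 + 5.56
= 281.56 mOsm/kg

281.6 mOsm/kg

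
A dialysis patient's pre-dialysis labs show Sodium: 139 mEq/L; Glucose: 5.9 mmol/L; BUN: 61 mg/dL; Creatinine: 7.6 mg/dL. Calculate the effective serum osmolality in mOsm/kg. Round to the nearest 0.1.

Effective osmolality excludes urea (freely permeant across cell membranes):
2·Na + glucose
= 2·139 + 5.9
= 278 + 5.9
= 283.9 mOsm/kg

283.9 mOsm/kg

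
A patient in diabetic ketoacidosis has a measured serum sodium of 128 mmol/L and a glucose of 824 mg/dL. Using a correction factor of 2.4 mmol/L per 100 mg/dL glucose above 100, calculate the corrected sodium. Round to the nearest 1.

145 mmol/L

Corrected Na = measured Na + 2.4 · (glucose − 100)/100
= 128 + 2.4 · (824 − 100)/100
= 128 + 17.4
= 145.4 mmol/L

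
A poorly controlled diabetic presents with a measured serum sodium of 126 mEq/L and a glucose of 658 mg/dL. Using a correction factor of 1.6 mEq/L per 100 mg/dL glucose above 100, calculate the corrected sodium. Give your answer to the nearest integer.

Corrected Na = measured Na + 1.6 · (glucose − 100)/100
= 126 + 1.6 · (658 − 100)/100
= 126 + 8.9
= 134.9 mEq/L

135 mEq/L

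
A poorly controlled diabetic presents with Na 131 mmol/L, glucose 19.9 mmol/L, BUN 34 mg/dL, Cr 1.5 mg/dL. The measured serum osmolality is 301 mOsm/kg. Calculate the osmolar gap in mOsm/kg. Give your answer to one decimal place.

7.0 mOsm/kg

Calculated osmolality = 2·Na + glucose + BUN/2.8
= 2·131 + 19.9 + 34/2.8
= 262 + 19.90 + 12.14
= 294.04 mOsm/kg ≈ 294.0 mOsm/kg
Osmolar gap = measured − calculated = 301 − 294.0 = 7.0 mOsm/kg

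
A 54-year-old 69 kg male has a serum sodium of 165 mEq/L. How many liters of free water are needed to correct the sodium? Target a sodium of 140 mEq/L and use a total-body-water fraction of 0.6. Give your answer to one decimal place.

TBW = 0.6 · 69 = 41.4 L
Free water deficit = TBW · (Na/140 − 1)
= 41.4 · (165/140 − 1)
= 41.4 · 0.1786
= 7.39 L

7.4 L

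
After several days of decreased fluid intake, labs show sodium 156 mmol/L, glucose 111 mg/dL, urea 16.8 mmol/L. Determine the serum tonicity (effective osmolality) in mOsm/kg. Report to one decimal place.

Effective osmolality excludes urea (freely permeant across cell membranes):
2·Na + glucose/18
= 2·156 + 111/18
= 312 + 6.17
= 318.17 mOsm/kg

318.2 mOsm/kg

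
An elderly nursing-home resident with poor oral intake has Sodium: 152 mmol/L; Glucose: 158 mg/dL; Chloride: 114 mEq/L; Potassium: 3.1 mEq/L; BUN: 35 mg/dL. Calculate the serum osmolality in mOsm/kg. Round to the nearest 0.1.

Calculated osmolality = 2·Na + glucose/18 + BUN/2.8
= 2·152 + 158/18 + 35/2.8
= 304 + 8.78 + 12.50
= 325.28 mOsm/kg

325.3 mOsm/kg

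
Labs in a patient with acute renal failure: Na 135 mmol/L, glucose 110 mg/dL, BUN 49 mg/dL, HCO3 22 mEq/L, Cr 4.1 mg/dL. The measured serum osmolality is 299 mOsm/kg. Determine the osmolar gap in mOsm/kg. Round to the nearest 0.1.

5.4 mOsm/kg

Calculated osmolality = 2·Na + glucose/18 + BUN/2.8
= 2·135 + 110/18 + 49/2.8
= 270 + 6.11 + 17.50
= 293.61 mOsm/kg ≈ 293.6 mOsm/kg
Osmolar gap = measured − calculated = 299 − 293.6 = 5.4 mOsm/kg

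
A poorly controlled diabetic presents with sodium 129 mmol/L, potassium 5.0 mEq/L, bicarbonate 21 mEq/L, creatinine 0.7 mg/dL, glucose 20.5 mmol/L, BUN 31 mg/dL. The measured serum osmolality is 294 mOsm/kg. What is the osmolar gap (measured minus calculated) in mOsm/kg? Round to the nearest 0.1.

4.4 mOsm/kg

Calculated osmolality = 2·Na + glucose + BUN/2.8
= 2·129 + 20.5 + 31/2.8
= 258 + 20.50 + 11.07
= 289.57 mOsm/kg ≈ 289.6 mOsm/kg
Osmolar gap = measured − calculated = 294 − 289.6 = 4.4 mOsm/kg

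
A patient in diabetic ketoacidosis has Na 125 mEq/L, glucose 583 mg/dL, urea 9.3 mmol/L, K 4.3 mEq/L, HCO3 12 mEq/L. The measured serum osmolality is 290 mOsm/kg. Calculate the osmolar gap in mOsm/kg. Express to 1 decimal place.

Calculated osmolality = 2·Na + glucose/18 + urea
= 2·125 + 583/18 + 9.3
= 250 + 32.39 + 9.30
= 291.69 mOsm/kg ≈ 291.7 mOsm/kg
Osmolar gap = measured − calculated = 290 − 291.7 = -1.7 mOsm/kg

-1.7 mOsm/kg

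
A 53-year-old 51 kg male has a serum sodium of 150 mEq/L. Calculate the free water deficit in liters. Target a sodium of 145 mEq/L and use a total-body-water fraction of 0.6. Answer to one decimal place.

1.1 L

TBW = 0.6 · 51 = 30.6 L
Free water deficit = TBW · (Na/145 − 1)
= 30.6 · (150/145 − 1)
= 30.6 · 0.0345
= 1.06 L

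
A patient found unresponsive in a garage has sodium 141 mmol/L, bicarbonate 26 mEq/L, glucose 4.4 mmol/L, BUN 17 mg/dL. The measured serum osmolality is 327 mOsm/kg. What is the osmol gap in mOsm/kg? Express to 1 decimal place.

Calculated osmolality = 2·Na + glucose + BUN/2.8
= 2·141 + 4.4 + 17/2.8
= 282 + 4.40 + 6.07
= 292.47 mOsm/kg ≈ 292.5 mOsm/kg
Osmolar gap = measured − calculated = 327 − 292.5 = 34.5 mOsm/kg

34.5 mOsm/kg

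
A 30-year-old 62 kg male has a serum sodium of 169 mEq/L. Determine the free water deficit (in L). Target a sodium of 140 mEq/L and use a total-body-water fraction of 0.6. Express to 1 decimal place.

TBW = 0.6 · 62 = 37.2 L
Free water deficit = TBW · (Na/140 − 1)
= 37.2 · (169/140 − 1)
= 37.2 · 0.2071
= 7.7 L

7.7 L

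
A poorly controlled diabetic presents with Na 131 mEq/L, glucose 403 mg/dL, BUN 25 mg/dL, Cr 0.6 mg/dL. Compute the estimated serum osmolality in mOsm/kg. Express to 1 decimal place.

293.3 mOsm/kg

Calculated osmolality = 2·Na + glucose/18 + BUN/2.8
= 2·131 + 403/18 + 25/2.8
= 262 + 22.39 + 8.93
= 293.32 mOsm/kg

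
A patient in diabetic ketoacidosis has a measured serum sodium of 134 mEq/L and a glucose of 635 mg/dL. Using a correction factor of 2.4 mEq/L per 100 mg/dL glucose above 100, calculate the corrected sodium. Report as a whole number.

147 mEq/L

Corrected Na = measured Na + 2.4 · (glucose − 100)/100
= 134 + 2.4 · (635 − 100)/100
= 134 + 12.8
= 146.8 mEq/L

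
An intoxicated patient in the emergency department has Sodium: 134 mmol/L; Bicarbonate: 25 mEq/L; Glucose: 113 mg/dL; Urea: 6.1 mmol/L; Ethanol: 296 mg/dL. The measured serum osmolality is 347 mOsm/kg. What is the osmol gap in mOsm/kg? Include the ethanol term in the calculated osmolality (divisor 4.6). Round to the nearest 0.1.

Calculated osmolality = 2·Na + glucose/18 + urea + ethanol/4.6
= 2·134 + 113/18 + 6.1 + 296/4.6
= 268 + 6.28 + 6.10 + 64.35
= 344.73 mOsm/kg ≈ 344.7 mOsm/kg
Osmolar gap = measured − calculated = 347 − 344.7 = 2.3 mOsm/kg

2.3 mOsm/kg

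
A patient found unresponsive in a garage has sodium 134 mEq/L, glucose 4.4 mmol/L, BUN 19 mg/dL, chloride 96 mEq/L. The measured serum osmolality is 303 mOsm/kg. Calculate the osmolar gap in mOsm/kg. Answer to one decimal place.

Calculated osmolality = 2·Na + glucose + BUN/2.8
= 2·134 + 4.4 + 19/2.8
= 268 + 4.40 + 6.79
= 279.19 mOsm/kg ≈ 279.2 mOsm/kg
Osmolar gap = measured − calculated = 303 − 279.2 = 23.8 mOsm/kg

23.8 mOsm/kg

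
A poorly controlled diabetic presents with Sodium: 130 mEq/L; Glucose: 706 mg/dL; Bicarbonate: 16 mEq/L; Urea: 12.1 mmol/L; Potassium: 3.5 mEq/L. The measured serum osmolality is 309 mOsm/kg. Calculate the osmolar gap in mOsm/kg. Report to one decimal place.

-2.3 mOsm/kg

Calculated osmolality = 2·Na + glucose/18 + urea
= 2·130 + 706/18 + 12.1
= 260 + 39.22 + 12.10
= 311.32 mOsm/kg ≈ 311.3 mOsm/kg
Osmolar gap = measured − calculated = 309 − 311.3 = -2.3 mOsm/kg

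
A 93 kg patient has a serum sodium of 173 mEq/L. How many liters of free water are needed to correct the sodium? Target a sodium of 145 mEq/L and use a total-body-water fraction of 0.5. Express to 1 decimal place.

TBW = 0.5 · 93 = 46.5 L
Free water deficit = TBW · (Na/145 − 1)
= 46.5 · (173/145 − 1)
= 46.5 · 0.1931
= 8.98 L

9.0 L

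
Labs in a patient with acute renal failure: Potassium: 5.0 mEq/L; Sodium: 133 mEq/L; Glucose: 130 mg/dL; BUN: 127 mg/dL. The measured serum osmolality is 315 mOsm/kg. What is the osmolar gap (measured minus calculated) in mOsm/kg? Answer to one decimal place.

Calculated osmolality = 2·Na + glucose/18 + BUN/2.8
= 2·133 + 130/18 + 127/2.8
= 266 + 7.22 + 45.36
= 318.58 mOsm/kg ≈ 318.6 mOsm/kg
Osmolar gap = measured − calculated = 315 − 318.6 = -3.6 mOsm/kg

-3.6 mOsm/kg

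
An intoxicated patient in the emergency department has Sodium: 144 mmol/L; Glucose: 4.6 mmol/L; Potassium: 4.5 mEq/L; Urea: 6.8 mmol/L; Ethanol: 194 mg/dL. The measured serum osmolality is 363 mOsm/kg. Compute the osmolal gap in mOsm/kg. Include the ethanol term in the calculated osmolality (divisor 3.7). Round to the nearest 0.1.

11.2 mOsm/kg

Calculated osmolality = 2·Na + glucose + urea + ethanol/3.7
= 2·144 + 4.6 + 6.8 + 194/3.7
= 288 + 4.60 + 6.80 + 52.43
= 351.83 mOsm/kg ≈ 351.8 mOsm/kg
Osmolar gap = measured − calculated = 363 − 351.8 = 11.2 mOsm/kg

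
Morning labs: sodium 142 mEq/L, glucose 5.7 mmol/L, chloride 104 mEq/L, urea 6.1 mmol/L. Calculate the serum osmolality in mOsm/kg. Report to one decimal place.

Calculated osmolality = 2·Na + glucose + urea
= 2·142 + 5.7 + 6.1
= 284 + 5.70 + 6.10
= 295.8 mOsm/kg

295.8 mOsm/kg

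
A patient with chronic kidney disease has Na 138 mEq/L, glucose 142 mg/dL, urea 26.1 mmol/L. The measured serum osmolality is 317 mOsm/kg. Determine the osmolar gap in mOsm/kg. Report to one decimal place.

Calculated osmolality = 2·Na + glucose/18 + urea
= 2·138 + 142/18 + 26.1
= 276 + 7.89 + 26.10
= 309.99 mOsm/kg ≈ 310.0 mOsm/kg
Osmolar gap = measured − calculated = 317 − 310.0 = 7.0 mOsm/kg

7.0 mOsm/kg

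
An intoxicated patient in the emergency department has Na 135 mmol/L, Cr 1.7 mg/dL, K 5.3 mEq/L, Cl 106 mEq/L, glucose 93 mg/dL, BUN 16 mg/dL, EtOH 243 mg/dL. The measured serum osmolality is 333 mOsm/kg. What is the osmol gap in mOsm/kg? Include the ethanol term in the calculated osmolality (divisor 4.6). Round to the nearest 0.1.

Calculated osmolality = 2·Na + glucose/18 + BUN/2.8 + ethanol/4.6
= 2·135 + 93/18 + 16/2.8 + 243/4.6
= 270 + 5.17 + 5.71 + 52.83
= 333.71 mOsm/kg ≈ 333.7 mOsm/kg
Osmolar gap = measured − calculated = 333 − 333.7 = -0.7 mOsm/kg

-0.7 mOsm/kg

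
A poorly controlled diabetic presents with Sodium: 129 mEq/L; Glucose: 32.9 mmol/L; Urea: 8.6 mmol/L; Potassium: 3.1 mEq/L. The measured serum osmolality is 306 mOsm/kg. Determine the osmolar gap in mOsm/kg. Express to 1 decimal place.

6.5 mOsm/kg

Calculated osmolality = 2·Na + glucose + urea
= 2·129 + 32.9 + 8.6
= 258 + 32.90 + 8.60
= 299.5 mOsm/kg ≈ 299.5 mOsm/kg
Osmolar gap = measured − calculated = 306 − 299.5 = 6.5 mOsm/kg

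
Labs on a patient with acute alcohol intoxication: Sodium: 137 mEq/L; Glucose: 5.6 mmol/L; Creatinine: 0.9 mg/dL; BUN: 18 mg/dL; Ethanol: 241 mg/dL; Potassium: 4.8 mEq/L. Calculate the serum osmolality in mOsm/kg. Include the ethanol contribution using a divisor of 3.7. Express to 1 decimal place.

Calculated osmolality = 2·Na + glucose + BUN/2.8 + ethanol/3.7
= 2·137 + 5.6 + 18/2.8 + 241/3.7
= 274 + 5.60 + 6.43 + 65.14
= 351.17 mOsm/kg

351.2 mOsm/kg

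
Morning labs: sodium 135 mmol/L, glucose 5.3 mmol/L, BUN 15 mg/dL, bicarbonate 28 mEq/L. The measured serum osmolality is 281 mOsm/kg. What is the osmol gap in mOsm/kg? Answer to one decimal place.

Calculated osmolality = 2·Na + glucose + BUN/2.8
= 2·135 + 5.3 + 15/2.8
= 270 + 5.30 + 5.36
= 280.66 mOsm/kg ≈ 280.7 mOsm/kg
Osmolar gap = measured − calculated = 281 − 280.7 = 0.3 mOsm/kg

0.3 mOsm/kg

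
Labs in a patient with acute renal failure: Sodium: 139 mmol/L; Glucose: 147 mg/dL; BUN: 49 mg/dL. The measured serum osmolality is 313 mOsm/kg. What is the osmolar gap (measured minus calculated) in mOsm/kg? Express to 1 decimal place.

Calculated osmolality = 2·Na + glucose/18 + BUN/2.8
= 2·139 + 147/18 + 49/2.8
= 278 + 8.17 + 17.50
= 303.67 mOsm/kg ≈ 303.7 mOsm/kg
Osmolar gap = measured − calculated = 313 − 303.7 = 9.3 mOsm/kg

9.3 mOsm/kg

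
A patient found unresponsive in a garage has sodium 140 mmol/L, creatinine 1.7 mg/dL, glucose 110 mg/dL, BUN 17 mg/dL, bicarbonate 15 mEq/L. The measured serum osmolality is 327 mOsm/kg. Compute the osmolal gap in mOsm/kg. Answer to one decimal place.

Calculated osmolality = 2·Na + glucose/18 + BUN/2.8
= 2·140 + 110/18 + 17/2.8
= 280 + 6.11 + 6.07
= 292.18 mOsm/kg ≈ 292.2 mOsm/kg
Osmolar gap = measured − calculated = 327 − 292.2 = 34.8 mOsm/kg

34.8 mOsm/kg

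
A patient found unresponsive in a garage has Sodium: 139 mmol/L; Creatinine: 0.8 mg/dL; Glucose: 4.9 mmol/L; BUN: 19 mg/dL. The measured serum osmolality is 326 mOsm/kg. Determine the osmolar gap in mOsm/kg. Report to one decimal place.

36.3 mOsm/kg

Calculated osmolality = 2·Na + glucose + BUN/2.8
= 2·139 + 4.9 + 19/2.8
= 278 + 4.90 + 6.79
= 289.69 mOsm/kg ≈ 289.7 mOsm/kg
Osmolar gap = measured − calculated = 326 − 289.7 = 36.3 mOsm/kg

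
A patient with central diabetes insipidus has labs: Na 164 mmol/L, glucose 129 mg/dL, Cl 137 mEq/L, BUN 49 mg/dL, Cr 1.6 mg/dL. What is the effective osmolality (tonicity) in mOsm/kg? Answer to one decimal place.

Effective osmolality excludes urea (freely permeant across cell membranes):
2·Na + glucose/18
= 2·164 + 129/18
= 328 + 7.17
= 335.17 mOsm/kg

335.2 mOsm/kg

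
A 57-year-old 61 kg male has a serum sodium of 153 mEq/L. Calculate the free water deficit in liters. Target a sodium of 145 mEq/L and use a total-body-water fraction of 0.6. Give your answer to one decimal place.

TBW = 0.6 · 61 = 36.6 L
Free water deficit = TBW · (Na/145 − 1)
= 36.6 · (153/145 − 1)
= 36.6 · 0.0552
= 2.02 L

2.0 L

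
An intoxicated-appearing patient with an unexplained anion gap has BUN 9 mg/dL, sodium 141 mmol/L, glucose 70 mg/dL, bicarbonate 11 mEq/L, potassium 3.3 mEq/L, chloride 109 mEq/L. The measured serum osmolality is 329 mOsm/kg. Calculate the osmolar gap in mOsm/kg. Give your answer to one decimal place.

Calculated osmolality = 2·Na + glucose/18 + BUN/2.8
= 2·141 + 70/18 + 9/2.8
= 282 + 3.89 + 3.21
= 289.1 mOsm/kg ≈ 289.1 mOsm/kg
Osmolar gap = measured − calculated = 329 − 289.1 = 39.9 mOsm/kg

39.9 mOsm/kg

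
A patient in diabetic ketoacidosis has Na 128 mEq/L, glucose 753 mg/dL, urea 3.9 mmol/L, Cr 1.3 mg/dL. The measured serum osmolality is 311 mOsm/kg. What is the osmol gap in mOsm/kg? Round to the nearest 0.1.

Calculated osmolality = 2·Na + glucose/18 + urea
= 2·128 + 753/18 + 3.9
= 256 + 41.83 + 3.90
= 301.73 mOsm/kg ≈ 301.7 mOsm/kg
Osmolar gap = measured − calculated = 311 − 301.7 = 9.3 mOsm/kg

9.3 mOsm/kg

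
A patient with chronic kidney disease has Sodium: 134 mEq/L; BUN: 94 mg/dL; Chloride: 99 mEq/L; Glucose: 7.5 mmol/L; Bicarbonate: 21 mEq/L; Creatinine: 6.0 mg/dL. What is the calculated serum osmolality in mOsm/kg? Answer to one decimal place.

Calculated osmolality = 2·Na + glucose + BUN/2.8
= 2·134 + 7.5 + 94/2.8
= 268 + 7.50 + 33.57
= 309.07 mOsm/kg

309.1 mOsm/kg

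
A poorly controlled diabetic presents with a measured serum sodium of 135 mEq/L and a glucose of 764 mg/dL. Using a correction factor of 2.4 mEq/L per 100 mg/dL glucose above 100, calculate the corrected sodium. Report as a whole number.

151 mEq/L

Corrected Na = measured Na + 2.4 · (glucose − 100)/100
= 135 + 2.4 · (764 − 100)/100
= 135 + 15.9
= 150.9 mEq/L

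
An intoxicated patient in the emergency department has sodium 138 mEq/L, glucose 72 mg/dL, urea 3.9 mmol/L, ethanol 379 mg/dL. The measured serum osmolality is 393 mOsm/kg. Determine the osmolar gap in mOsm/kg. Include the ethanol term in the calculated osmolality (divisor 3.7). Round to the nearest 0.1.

Calculated osmolality = 2·Na + glucose/18 + urea + ethanol/3.7
= 2·138 + 72/18 + 3.9 + 379/3.7
= 276 + 4 + 3.90 + 102.43
= 386.33 mOsm/kg ≈ 386.3 mOsm/kg
Osmolar gap = measured − calculated = 393 − 386.3 = 6.7 mOsm/kg

6.7 mOsm/kg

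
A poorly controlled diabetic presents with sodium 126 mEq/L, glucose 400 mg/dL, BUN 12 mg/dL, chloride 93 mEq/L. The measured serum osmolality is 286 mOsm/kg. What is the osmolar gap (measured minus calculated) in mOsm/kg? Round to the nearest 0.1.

7.5 mOsm/kg

Calculated osmolality = 2·Na + glucose/18 + BUN/2.8
= 2·126 + 400/18 + 12/2.8
= 252 + 22.22 + 4.29
= 278.51 mOsm/kg ≈ 278.5 mOsm/kg
Osmolar gap = measured − calculated = 286 − 278.5 = 7.5 mOsm/kg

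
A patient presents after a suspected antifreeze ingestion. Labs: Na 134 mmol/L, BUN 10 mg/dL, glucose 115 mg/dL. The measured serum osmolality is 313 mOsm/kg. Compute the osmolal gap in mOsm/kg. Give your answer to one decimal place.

35.0 mOsm/kg

Calculated osmolality = 2·Na + glucose/18 + BUN/2.8
= 2·134 + 115/18 + 10/2.8
= 268 + 6.39 + 3.57
= 277.96 mOsm/kg ≈ 278.0 mOsm/kg
Osmolar gap = measured − calculated = 313 − 278.0 = 35.0 mOsm/kg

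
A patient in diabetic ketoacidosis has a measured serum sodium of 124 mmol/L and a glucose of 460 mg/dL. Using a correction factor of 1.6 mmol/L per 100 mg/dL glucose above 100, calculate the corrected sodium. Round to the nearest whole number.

130 mmol/L

Corrected Na = measured Na + 1.6 · (glucose − 100)/100
= 124 + 1.6 · (460 − 100)/100
= 124 + 5.8
= 129.8 mmol/L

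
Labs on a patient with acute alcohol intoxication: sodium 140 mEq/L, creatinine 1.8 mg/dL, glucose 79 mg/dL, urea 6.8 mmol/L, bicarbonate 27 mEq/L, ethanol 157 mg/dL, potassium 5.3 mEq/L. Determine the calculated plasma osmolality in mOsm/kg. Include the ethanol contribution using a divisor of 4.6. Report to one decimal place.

325.3 mOsm/kg

Calculated osmolality = 2·Na + glucose/18 + urea + ethanol/4.6
= 2·140 + 79/18 + 6.8 + 157/4.6
= 280 + 4.39 + 6.80 + 34.13
= 325.32 mOsm/kg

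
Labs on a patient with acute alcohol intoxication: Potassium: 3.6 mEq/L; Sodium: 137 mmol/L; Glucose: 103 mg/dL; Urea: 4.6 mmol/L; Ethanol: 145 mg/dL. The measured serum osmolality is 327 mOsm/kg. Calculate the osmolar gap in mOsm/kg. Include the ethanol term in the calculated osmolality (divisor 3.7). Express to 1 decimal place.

Calculated osmolality = 2·Na + glucose/18 + urea + ethanol/3.7
= 2·137 + 103/18 + 4.6 + 145/3.7
= 274 + 5.72 + 4.60 + 39.19
= 323.51 mOsm/kg ≈ 323.5 mOsm/kg
Osmolar gap = measured − calculated = 327 − 323.5 = 3.5 mOsm/kg

3.5 mOsm/kg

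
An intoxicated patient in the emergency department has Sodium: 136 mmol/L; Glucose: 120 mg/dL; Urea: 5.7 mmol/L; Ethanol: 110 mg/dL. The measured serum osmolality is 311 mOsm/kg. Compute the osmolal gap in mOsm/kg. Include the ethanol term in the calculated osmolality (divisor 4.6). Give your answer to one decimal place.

2.7 mOsm/kg

Calculated osmolality = 2·Na + glucose/18 + urea + ethanol/4.6
= 2·136 + 120/18 + 5.7 + 110/4.6
= 272 + 6.67 + 5.70 + 23.91
= 308.28 mOsm/kg ≈ 308.3 mOsm/kg
Osmolar gap = measured − calculated = 311 − 308.3 = 2.7 mOsm/kg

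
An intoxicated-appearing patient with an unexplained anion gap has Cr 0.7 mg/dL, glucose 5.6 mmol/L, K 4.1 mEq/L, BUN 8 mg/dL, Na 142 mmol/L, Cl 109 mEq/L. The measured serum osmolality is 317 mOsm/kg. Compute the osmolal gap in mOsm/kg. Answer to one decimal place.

Calculated osmolality = 2·Na + glucose + BUN/2.8
= 2·142 + 5.6 + 8/2.8
= 284 + 5.60 + 2.86
= 292.46 mOsm/kg ≈ 292.5 mOsm/kg
Osmolar gap = measured − calculated = 317 − 292.5 = 24.5 mOsm/kg

24.5 mOsm/kg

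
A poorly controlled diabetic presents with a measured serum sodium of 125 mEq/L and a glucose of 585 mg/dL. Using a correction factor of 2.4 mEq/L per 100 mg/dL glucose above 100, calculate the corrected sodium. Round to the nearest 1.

Corrected Na = measured Na + 2.4 · (glucose − 100)/100
= 125 + 2.4 · (585 − 100)/100
= 125 + 11.6
= 136.6 mEq/L

137 mEq/L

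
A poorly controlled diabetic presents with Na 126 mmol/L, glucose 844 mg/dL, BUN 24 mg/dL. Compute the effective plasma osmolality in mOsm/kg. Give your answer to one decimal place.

298.9 mOsm/kg

Effective osmolality excludes urea (freely permeant across cell membranes):
2·Na + glucose/18
= 2·126 + 844/18
= 252 + 46.89
= 298.89 mOsm/kg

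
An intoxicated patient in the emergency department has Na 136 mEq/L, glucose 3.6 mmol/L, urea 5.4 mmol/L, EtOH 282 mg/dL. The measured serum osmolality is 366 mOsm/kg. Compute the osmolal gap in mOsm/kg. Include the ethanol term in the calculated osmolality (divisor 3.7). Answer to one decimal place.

8.8 mOsm/kg

Calculated osmolality = 2·Na + glucose + urea + ethanol/3.7
= 2·136 + 3.6 + 5.4 + 282/3.7
= 272 + 3.60 + 5.40 + 76.22
= 357.22 mOsm/kg ≈ 357.2 mOsm/kg
Osmolar gap = measured − calculated = 366 − 357.2 = 8.8 mOsm/kg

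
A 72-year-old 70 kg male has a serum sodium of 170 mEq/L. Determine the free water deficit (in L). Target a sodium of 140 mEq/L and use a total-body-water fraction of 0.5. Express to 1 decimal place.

TBW = 0.5 · 70 = 35 L
Free water deficit = TBW · (Na/140 − 1)
= 35 · (170/140 − 1)
= 35 · 0.2143
= 7.5 L

7.5 L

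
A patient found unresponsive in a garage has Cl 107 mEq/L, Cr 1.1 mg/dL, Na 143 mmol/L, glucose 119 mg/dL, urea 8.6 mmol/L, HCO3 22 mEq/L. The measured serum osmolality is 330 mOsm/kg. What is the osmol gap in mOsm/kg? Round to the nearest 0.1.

28.8 mOsm/kg

Calculated osmolality = 2·Na + glucose/18 + urea
= 2·143 + 119/18 + 8.6
= 286 + 6.61 + 8.60
= 301.21 mOsm/kg ≈ 301.2 mOsm/kg
Osmolar gap = measured − calculated = 330 − 301.2 = 28.8 mOsm/kg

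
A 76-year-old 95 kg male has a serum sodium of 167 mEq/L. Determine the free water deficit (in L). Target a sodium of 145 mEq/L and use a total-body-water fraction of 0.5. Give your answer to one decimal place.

TBW = 0.5 · 95 = 47.5 L
Free water deficit = TBW · (Na/145 − 1)
= 47.5 · (167/145 − 1)
= 47.5 · 0.1517
= 7.21 L

7.2 L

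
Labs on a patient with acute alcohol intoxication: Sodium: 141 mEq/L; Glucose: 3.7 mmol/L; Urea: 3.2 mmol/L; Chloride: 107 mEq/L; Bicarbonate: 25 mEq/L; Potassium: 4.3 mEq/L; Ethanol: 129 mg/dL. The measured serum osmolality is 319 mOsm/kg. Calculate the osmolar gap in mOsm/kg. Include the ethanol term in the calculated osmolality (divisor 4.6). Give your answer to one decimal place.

Calculated osmolality = 2·Na + glucose + urea + ethanol/4.6
= 2·141 + 3.7 + 3.2 + 129/4.6
= 282 + 3.70 + 3.20 + 28.04
= 316.94 mOsm/kg ≈ 316.9 mOsm/kg
Osmolar gap = measured − calculated = 319 − 316.9 = 2.1 mOsm/kg

2.1 mOsm/kg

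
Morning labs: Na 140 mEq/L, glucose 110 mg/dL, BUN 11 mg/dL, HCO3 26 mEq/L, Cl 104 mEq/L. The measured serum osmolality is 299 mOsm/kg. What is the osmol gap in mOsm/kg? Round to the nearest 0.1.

9.0 mOsm/kg

Calculated osmolality = 2·Na + glucose/18 + BUN/2.8
= 2·140 + 110/18 + 11/2.8
= 280 + 6.11 + 3.93
= 290.04 mOsm/kg ≈ 290.0 mOsm/kg
Osmolar gap = measured − calculated = 299 − 290.0 = 9.0 mOsm/kg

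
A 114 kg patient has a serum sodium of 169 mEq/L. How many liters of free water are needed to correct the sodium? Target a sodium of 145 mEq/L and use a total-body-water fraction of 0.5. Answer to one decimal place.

TBW = 0.5 · 114 = 57 L
Free water deficit = TBW · (Na/145 − 1)
= 57 · (169/145 − 1)
= 57 · 0.1655
= 9.43 L

9.4 L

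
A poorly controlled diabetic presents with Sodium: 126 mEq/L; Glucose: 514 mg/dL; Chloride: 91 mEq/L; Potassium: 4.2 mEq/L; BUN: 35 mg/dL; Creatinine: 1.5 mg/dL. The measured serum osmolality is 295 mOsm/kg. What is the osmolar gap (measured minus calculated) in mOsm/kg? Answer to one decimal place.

Calculated osmolality = 2·Na + glucose/18 + BUN/2.8
= 2·126 + 514/18 + 35/2.8
= 252 + 28.56 + 12.50
= 293.06 mOsm/kg ≈ 293.1 mOsm/kg
Osmolar gap = measured − calculated = 295 − 293.1 = 1.9 mOsm/kg

1.9 mOsm/kg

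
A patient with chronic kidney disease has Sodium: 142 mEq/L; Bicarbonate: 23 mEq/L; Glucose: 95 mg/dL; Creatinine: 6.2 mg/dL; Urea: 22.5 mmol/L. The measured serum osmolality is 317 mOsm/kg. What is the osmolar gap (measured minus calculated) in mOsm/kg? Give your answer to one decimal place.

Calculated osmolality = 2·Na + glucose/18 + urea
= 2·142 + 95/18 + 22.5
= 284 + 5.28 + 22.50
= 311.78 mOsm/kg ≈ 311.8 mOsm/kg
Osmolar gap = measured − calculated = 317 − 311.8 = 5.2 mOsm/kg

5.2 mOsm/kg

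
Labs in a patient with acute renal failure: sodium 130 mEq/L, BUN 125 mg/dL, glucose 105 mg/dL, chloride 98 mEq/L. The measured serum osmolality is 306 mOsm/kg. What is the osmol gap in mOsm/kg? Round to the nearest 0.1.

-4.5 mOsm/kg

Calculated osmolality = 2·Na + glucose/18 + BUN/2.8
= 2·130 + 105/18 + 125/2.8
= 260 + 5.83 + 44.64
= 310.47 mOsm/kg ≈ 310.5 mOsm/kg
Osmolar gap = measured − calculated = 306 − 310.5 = -4.5 mOsm/kg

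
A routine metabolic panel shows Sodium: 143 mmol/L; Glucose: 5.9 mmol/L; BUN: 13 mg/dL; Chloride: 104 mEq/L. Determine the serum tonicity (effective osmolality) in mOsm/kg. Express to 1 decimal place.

Effective osmolality excludes urea (freely permeant across cell membranes):
2·Na + glucose
= 2·143 + 5.9
= 286 + 5.9
= 291.9 mOsm/kg

291.9 mOsm/kg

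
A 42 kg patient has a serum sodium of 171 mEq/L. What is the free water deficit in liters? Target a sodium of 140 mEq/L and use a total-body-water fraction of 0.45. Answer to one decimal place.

TBW = 0.45 · 42 = 18.9 L
Free water deficit = TBW · (Na/140 − 1)
= 18.9 · (171/140 − 1)
= 18.9 · 0.2214
= 4.18 L

4.2 L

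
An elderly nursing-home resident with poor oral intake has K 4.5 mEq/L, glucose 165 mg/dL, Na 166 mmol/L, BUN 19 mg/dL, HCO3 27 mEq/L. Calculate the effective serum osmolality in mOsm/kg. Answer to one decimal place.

Effective osmolality excludes urea (freely permeant across cell membranes):
2·Na + glucose/18
= 2·166 + 165/18
= 332 + 9.17
= 341.17 mOsm/kg

341.2 mOsm/kg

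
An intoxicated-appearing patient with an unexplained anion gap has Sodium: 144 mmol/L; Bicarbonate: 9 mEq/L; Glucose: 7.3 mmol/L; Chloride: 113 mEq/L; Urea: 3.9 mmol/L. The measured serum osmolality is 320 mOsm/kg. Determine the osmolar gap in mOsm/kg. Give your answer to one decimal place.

Calculated osmolality = 2·Na + glucose + urea
= 2·144 + 7.3 + 3.9
= 288 + 7.30 + 3.90
= 299.2 mOsm/kg ≈ 299.2 mOsm/kg
Osmolar gap = measured − calculated = 320 − 299.2 = 20.8 mOsm/kg

20.8 mOsm/kg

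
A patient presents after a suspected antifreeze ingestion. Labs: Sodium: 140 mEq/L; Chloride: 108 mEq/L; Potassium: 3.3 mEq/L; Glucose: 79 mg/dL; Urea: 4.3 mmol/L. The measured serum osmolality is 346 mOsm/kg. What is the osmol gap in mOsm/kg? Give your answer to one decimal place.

57.3 mOsm/kg

Calculated osmolality = 2·Na + glucose/18 + urea
= 2·140 + 79/18 + 4.3
= 280 + 4.39 + 4.30
= 288.69 mOsm/kg ≈ 288.7 mOsm/kg
Osmolar gap = measured − calculated = 346 − 288.7 = 57.3 mOsm/kg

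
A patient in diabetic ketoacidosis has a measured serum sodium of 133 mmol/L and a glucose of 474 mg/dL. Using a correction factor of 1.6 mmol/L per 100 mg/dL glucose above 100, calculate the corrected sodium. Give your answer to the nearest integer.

139 mmol/L

Corrected Na = measured Na + 1.6 · (glucose − 100)/100
= 133 + 1.6 · (474 − 100)/100
= 133 + 6
= 139 mmol/L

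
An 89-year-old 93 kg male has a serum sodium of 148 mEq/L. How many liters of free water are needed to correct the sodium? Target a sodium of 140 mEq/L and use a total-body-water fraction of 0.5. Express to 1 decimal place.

TBW = 0.5 · 93 = 46.5 L
Free water deficit = TBW · (Na/140 − 1)
= 46.5 · (148/140 − 1)
= 46.5 · 0.0571
= 2.66 L

2.7 L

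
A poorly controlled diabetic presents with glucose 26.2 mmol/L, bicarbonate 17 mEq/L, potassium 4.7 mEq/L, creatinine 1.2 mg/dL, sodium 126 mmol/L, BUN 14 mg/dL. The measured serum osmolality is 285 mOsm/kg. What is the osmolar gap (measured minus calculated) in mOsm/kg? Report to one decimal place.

1.8 mOsm/kg

Calculated osmolality = 2·Na + glucose + BUN/2.8
= 2·126 + 26.2 + 14/2.8
= 252 + 26.20 + 5
= 283.2 mOsm/kg ≈ 283.2 mOsm/kg
Osmolar gap = measured − calculated = 285 − 283.2 = 1.8 mOsm/kg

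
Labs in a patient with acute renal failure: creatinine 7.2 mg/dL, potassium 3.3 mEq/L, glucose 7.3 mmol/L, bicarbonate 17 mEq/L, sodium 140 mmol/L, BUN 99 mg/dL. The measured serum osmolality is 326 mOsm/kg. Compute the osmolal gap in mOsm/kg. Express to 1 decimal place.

3.3 mOsm/kg

Calculated osmolality = 2·Na + glucose + BUN/2.8
= 2·140 + 7.3 + 99/2.8
= 280 + 7.30 + 35.36
= 322.66 mOsm/kg ≈ 322.7 mOsm/kg
Osmolar gap = measured − calculated = 326 − 322.7 = 3.3 mOsm/kg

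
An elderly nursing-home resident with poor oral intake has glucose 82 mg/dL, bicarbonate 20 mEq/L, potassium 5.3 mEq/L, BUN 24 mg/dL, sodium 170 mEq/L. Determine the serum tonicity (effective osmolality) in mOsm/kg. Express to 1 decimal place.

344.6 mOsm/kg

Effective osmolality excludes urea (freely permeant across cell membranes):
2·Na + glucose/18
= 2·170 + 82/18
= 340 + 4.56
= 344.56 mOsm/kg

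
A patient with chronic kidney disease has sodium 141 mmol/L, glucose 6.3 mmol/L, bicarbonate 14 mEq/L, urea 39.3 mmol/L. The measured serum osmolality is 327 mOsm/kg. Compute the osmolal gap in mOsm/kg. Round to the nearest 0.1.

Calculated osmolality = 2·Na + glucose + urea
= 2·141 + 6.3 + 39.3
= 282 + 6.30 + 39.30
= 327.6 mOsm/kg ≈ 327.6 mOsm/kg
Osmolar gap = measured − calculated = 327 − 327.6 = -0.6 mOsm/kg

-0.6 mOsm/kg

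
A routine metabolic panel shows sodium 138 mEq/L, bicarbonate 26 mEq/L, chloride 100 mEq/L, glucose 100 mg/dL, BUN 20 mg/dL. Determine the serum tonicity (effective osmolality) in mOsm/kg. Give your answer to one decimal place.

Effective osmolality excludes urea (freely permeant across cell membranes):
2·Na + glucose/18
= 2·138 + 100/18
= 276 + 5.56
= 281.56 mOsm/kg

281.6 mOsm/kg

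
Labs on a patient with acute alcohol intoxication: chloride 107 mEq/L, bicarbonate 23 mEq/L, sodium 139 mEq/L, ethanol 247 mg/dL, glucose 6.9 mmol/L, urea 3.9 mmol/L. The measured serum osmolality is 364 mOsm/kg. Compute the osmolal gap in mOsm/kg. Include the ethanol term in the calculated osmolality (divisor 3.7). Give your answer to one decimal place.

Calculated osmolality = 2·Na + glucose + urea + ethanol/3.7
= 2·139 + 6.9 + 3.9 + 247/3.7
= 278 + 6.90 + 3.90 + 66.76
= 355.56 mOsm/kg ≈ 355.6 mOsm/kg
Osmolar gap = measured − calculated = 364 − 355.6 = 8.4 mOsm/kg

8.4 mOsm/kg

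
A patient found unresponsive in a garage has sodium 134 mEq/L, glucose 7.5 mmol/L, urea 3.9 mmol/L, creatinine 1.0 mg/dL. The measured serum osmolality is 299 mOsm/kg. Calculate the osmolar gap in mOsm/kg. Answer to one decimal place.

19.6 mOsm/kg

Calculated osmolality = 2·Na + glucose + urea
= 2·134 + 7.5 + 3.9
= 268 + 7.50 + 3.90
= 279.4 mOsm/kg ≈ 279.4 mOsm/kg
Osmolar gap = measured − calculated = 299 − 279.4 = 19.6 mOsm/kg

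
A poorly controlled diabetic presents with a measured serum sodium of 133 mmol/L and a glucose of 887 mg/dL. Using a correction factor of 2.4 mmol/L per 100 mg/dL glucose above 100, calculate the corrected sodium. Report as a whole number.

Corrected Na = measured Na + 2.4 · (glucose − 100)/100
= 133 + 2.4 · (887 − 100)/100
= 133 + 18.9
= 151.9 mmol/L

152 mmol/L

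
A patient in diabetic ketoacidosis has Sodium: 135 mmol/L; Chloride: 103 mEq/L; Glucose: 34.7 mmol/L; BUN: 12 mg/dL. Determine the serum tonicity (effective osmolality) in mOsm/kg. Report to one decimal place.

304.7 mOsm/kg

Effective osmolality excludes urea (freely permeant across cell membranes):
2·Na + glucose
= 2·135 + 34.7
= 270 + 34.7
= 304.7 mOsm/kg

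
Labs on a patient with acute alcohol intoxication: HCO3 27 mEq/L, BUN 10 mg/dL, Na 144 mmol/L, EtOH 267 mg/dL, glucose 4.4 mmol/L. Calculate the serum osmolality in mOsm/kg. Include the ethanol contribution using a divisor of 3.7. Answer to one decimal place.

368.1 mOsm/kg

Calculated osmolality = 2·Na + glucose + BUN/2.8 + ethanol/3.7
= 2·144 + 4.4 + 10/2.8 + 267/3.7
= 288 + 4.40 + 3.57 + 72.16
= 368.13 mOsm/kg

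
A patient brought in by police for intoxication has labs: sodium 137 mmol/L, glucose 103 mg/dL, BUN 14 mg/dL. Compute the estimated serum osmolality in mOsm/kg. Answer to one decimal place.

284.7 mOsm/kg

Calculated osmolality = 2·Na + glucose/18 + BUN/2.8
= 2·137 + 103/18 + 14/2.8
= 274 + 5.72 + 5
= 284.72 mOsm/kg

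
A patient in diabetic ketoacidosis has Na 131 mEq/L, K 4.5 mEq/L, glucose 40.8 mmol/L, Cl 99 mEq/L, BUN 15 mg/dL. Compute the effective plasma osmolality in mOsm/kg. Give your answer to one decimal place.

Effective osmolality excludes urea (freely permeant across cell membranes):
2·Na + glucose
= 2·131 + 40.8
= 262 + 40.8
= 302.8 mOsm/kg

302.8 mOsm/kg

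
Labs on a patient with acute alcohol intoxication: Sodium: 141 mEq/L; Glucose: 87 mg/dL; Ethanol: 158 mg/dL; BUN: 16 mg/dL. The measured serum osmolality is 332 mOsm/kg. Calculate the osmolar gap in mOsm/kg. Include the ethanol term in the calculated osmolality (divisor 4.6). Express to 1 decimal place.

Calculated osmolality = 2·Na + glucose/18 + BUN/2.8 + ethanol/4.6
= 2·141 + 87/18 + 16/2.8 + 158/4.6
= 282 + 4.83 + 5.71 + 34.35
= 326.89 mOsm/kg ≈ 326.9 mOsm/kg
Osmolar gap = measured − calculated = 332 − 326.9 = 5.1 mOsm/kg

5.1 mOsm/kg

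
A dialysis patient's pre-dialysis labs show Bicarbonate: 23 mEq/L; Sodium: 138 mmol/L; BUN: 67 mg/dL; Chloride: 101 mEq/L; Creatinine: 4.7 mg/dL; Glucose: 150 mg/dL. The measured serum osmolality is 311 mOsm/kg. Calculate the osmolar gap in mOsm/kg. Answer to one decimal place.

2.7 mOsm/kg

Calculated osmolality = 2·Na + glucose/18 + BUN/2.8
= 2·138 + 150/18 + 67/2.8
= 276 + 8.33 + 23.93
= 308.26 mOsm/kg ≈ 308.3 mOsm/kg
Osmolar gap = measured − calculated = 311 − 308.3 = 2.7 mOsm/kg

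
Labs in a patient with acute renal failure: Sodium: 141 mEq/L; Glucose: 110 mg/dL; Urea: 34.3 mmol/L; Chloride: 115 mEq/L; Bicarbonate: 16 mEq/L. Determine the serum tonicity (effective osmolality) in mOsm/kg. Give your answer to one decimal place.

Effective osmolality excludes urea (freely permeant across cell membranes):
2·Na + glucose/18
= 2·141 + 110/18
= 282 + 6.11
= 288.11 mOsm/kg

288.1 mOsm/kg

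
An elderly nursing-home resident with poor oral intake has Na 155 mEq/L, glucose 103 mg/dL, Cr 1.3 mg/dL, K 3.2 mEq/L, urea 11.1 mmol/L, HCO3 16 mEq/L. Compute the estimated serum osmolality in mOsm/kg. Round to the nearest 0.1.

326.8 mOsm/kg

Calculated osmolality = 2·Na + glucose/18 + urea
= 2·155 + 103/18 + 11.1
= 310 + 5.72 + 11.10
= 326.82 mOsm/kg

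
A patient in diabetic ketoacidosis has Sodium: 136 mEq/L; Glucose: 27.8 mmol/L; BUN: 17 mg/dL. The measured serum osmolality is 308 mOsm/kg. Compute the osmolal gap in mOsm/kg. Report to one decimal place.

Calculated osmolality = 2·Na + glucose + BUN/2.8
= 2·136 + 27.8 + 17/2.8
= 272 + 27.80 + 6.07
= 305.87 mOsm/kg ≈ 305.9 mOsm/kg
Osmolar gap = measured − calculated = 308 − 305.9 = 2.1 mOsm/kg

2.1 mOsm/kg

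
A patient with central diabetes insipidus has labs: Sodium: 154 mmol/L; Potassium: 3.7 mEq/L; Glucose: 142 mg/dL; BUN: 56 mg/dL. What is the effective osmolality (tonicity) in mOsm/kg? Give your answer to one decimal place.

Effective osmolality excludes urea (freely permeant across cell membranes):
2·Na + glucose/18
= 2·154 + 142/18
= 308 + 7.89
= 315.89 mOsm/kg

315.9 mOsm/kg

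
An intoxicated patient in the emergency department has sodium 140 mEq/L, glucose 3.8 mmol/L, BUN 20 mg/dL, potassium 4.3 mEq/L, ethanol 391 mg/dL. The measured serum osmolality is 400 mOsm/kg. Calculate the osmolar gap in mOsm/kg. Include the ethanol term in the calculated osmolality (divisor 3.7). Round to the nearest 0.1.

Calculated osmolality = 2·Na + glucose + BUN/2.8 + ethanol/3.7
= 2·140 + 3.8 + 20/2.8 + 391/3.7
= 280 + 3.80 + 7.14 + 105.68
= 396.62 mOsm/kg ≈ 396.6 mOsm/kg
Osmolar gap = measured − calculated = 400 − 396.6 = 3.4 mOsm/kg

3.4 mOsm/kg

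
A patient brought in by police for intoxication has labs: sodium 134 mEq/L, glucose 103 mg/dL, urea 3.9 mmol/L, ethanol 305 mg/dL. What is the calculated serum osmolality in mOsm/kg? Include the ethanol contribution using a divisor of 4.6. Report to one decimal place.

343.9 mOsm/kg

Calculated osmolality = 2·Na + glucose/18 + urea + ethanol/4.6
= 2·134 + 103/18 + 3.9 + 305/4.6
= 268 + 5.72 + 3.90 + 66.30
= 343.92 mOsm/kg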